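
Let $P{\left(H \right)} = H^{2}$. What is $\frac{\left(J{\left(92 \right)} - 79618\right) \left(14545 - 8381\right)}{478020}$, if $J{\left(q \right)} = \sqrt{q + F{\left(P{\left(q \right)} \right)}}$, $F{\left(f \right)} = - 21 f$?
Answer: $- \frac{122691338}{119505} + \frac{3082 i \sqrt{44413}}{119505} \approx -1026.7 + 5.435 i$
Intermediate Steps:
$J{\left(q \right)} = \sqrt{q - 21 q^{2}}$
$\frac{\left(J{\left(92 \right)} - 79618\right) \left(14545 - 8381\right)}{478020} = \frac{\left(\sqrt{92 \left(1 - 1932\right)} - 79618\right) \left(14545 - 8381\right)}{478020} = \left(\sqrt{92 \left(1 - 1932\right)} - 79618\right) 6164 \cdot \frac{1}{478020} = \left(\sqrt{92 \left(-1931\right)} - 79618\right) 6164 \cdot \frac{1}{478020} = \left(\sqrt{-177652} - 79618\right) 6164 \cdot \frac{1}{478020} = \left(2 i \sqrt{44413} - 79618\right) 6164 \cdot \frac{1}{478020} = \left(-79618 + 2 i \sqrt{44413}\right) 6164 \cdot \frac{1}{478020} = \left(-490765352 + 12328 i \sqrt{44413}\right) \frac{1}{478020} = - \frac{122691338}{119505} + \frac{3082 i \sqrt{44413}}{119505}$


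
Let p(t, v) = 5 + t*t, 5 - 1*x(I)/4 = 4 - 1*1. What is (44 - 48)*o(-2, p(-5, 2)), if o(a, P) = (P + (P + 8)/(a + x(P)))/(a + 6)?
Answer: -109/3 ≈ -36.333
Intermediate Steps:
x(I) = 8 (x(I) = 20 - 4*(4 - 1*1) = 20 - 4*(4 - 1) = 20 - 4*3 = 20 - 12 = 8)
p(t, v) = 5 + t²
o(a, P) = (P + (8 + P)/(8 + a))/(6 + a) (o(a, P) = (P + (P + 8)/(a + 8))/(a + 6) = (P + (8 + P)/(8 + a))/(6 + a))
(44 - 48)*o(-2, p(-5, 2)) = (44 - 48)*((8 + 9*(5 + (-5)²) + (5 + (-5)²)*(-2))/(48 + (-2)² + 14*(-2))) = -4*(8 + 9*(5 + 25) + (5 + 25)*(-2))/(48 + 4 - 28) = -4*(8 + 9*30 + 30*(-2))/24 = -(8 + 270 - 60)/6 = -218/6 = -4*109/12 = -109/3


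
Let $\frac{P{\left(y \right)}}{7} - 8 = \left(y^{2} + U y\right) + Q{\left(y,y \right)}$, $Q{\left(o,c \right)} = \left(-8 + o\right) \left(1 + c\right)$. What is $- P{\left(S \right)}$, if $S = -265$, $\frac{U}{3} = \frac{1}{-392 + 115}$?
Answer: $- \frac{275934960}{277} \approx -9.9616 \cdot 10^{5}$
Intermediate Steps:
$Q{\left(o,c \right)} = \left(1 + c\right) \left(-8 + o\right)$
$U = - \frac{3}{277}$ ($U = \frac{3}{-392 + 115} = \frac{3}{-277} = 3 \left(- \frac{1}{277}\right) = - \frac{3}{277} \approx -0.01083$)
$P{\left(y \right)} = 14 y^{2} - \frac{13594 y}{277}$ ($P{\left(y \right)} = 56 + 7 \left(\left(y^{2} - \frac{3 y}{277}\right) + \left(-8 + y - 8 y + y y\right)\right) = 56 + 7 \left(\left(y^{2} - \frac{3 y}{277}\right) + \left(-8 + y - 8 y + y^{2}\right)\right) = 56 + 7 \left(\left(y^{2} - \frac{3 y}{277}\right) - \left(8 - y^{2} + 7 y\right)\right) = 56 + 7 \left(-8 + 2 y^{2} - \frac{1942 y}{277}\right) = 56 - \left(56 - 14 y^{2} + \frac{13594 y}{277}\right) = 14 y^{2} - \frac{13594 y}{277}$)
$- P{\left(S \right)} = - \frac{14 \left(-265\right) \left(-971 + 277 \left(-265\right)\right)}{277} = - \frac{14 \left(-265\right) \left(-971 - 73405\right)}{277} = - \frac{14 \left(-265\right) \left(-74376\right)}{277} = \left(-1\right) \frac{275934960}{277} = - \frac{275934960}{277}$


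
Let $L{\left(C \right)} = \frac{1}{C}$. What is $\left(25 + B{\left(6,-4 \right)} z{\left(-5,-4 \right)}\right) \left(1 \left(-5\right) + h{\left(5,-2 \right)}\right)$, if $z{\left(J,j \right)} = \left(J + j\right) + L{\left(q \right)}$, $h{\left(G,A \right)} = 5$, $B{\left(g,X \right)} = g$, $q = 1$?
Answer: $0$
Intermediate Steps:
$z{\left(J,j \right)} = 1 + J + j$ ($z{\left(J,j \right)} = \left(J + j\right) + 1^{-1} = \left(J + j\right) + 1 = 1 + J + j$)
$\left(25 + B{\left(6,-4 \right)} z{\left(-5,-4 \right)}\right) \left(1 \left(-5\right) + h{\left(5,-2 \right)}\right) = \left(25 + 6 \left(1 - 5 - 4\right)\right) \left(1 \left(-5\right) + 5\right) = \left(25 + 6 \left(-8\right)\right) \left(-5 + 5\right) = \left(25 - 48\right) 0 = \left(-23\right) 0 = 0$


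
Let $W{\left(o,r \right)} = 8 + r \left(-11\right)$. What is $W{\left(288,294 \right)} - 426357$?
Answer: $-429583$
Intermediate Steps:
$W{\left(o,r \right)} = 8 - 11 r$
$W{\left(288,294 \right)} - 426357 = \left(8 - 3234\right) - 426357 = -3226 - 426357 = -429583$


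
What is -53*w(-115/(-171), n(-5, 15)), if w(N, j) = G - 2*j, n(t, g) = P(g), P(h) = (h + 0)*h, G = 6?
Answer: 23532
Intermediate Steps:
P(h) = h**2 (P(h) = h*h = h**2)
n(t, g) = g**2
w(N, j) = 6 - 2*j
-53*w(-115/(-171), n(-5, 15)) = -53*(6 - 2*15**2) = -53*(6 - 2*225) = -53*(6 - 450) = -53*(-444) = 23532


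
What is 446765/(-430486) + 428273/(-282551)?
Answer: -310599428193/121634249786 ≈ -2.5536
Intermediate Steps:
446765/(-430486) + 428273/(-282551) = 446765*(-1/430486) + 428273*(-1/282551) = -446765/430486 - 428273/282551 = -310599428193/121634249786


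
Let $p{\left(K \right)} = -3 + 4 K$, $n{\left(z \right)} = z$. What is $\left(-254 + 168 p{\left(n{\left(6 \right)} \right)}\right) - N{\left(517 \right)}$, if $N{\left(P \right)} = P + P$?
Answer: $2240$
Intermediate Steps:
$N{\left(P \right)} = 2 P$
$\left(-254 + 168 p{\left(n{\left(6 \right)} \right)}\right) - N{\left(517 \right)} = \left(-254 + 168 \left(-3 + 4 \cdot 6\right)\right) - 2 \cdot 517 = \left(-254 + 168 \left(-3 + 24\right)\right) - 1034 = \left(-254 + 168 \cdot 21\right) - 1034 = \left(-254 + 3528\right) - 1034 = 3274 - 1034 = 2240$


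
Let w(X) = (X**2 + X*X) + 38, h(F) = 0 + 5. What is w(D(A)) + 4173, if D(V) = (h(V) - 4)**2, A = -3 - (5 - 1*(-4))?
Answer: 4213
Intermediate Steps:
h(F) = 5
A = -12 (A = -3 - (5 + 4) = -3 - 1*9 = -3 - 9 = -12)
D(V) = 1 (D(V) = (5 - 4)**2 = 1**2 = 1)
w(X) = 38 + 2*X**2 (w(X) = (X**2 + X**2) + 38 = 2*X**2 + 38 = 38 + 2*X**2)
w(D(A)) + 4173 = (38 + 2*1**2) + 4173 = (38 + 2*1) + 4173 = (38 + 2) + 4173 = 40 + 4173 = 4213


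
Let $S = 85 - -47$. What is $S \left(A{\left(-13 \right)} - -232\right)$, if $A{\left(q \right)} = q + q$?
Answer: $27192$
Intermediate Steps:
$A{\left(q \right)} = 2 q$
$S = 132$ ($S = 85 + 47 = 132$)
$S \left(A{\left(-13 \right)} - -232\right) = 132 \left(2 \left(-13\right) - -232\right) = 132 \left(-26 + 232\right) = 132 \cdot 206 = 27192$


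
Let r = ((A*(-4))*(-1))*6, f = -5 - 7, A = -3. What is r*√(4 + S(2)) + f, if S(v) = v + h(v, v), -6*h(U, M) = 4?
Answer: -12 - 96*√3 ≈ -178.28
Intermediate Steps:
h(U, M) = -⅔ (h(U, M) = -⅙*4 = -⅔)
S(v) = -⅔ + v (S(v) = v - ⅔ = -⅔ + v)
f = -12
r = -72 (r = (-3*(-4)*(-1))*6 = (12*(-1))*6 = -12*6 = -72)
r*√(4 + S(2)) + f = -72*√(4 + (-⅔ + 2)) - 12 = -72*√(4 + 4/3) - 12 = -96*√3 - 12 = -12 - 96*√3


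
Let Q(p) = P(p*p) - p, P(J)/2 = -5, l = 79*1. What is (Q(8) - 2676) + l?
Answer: -2615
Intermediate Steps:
l = 79
P(J) = -10 (P(J) = 2*(-5) = -10)
Q(p) = -10 - p
(Q(8) - 2676) + l = ((-10 - 1*8) - 2676) + 79 = ((-10 - 8) - 2676) + 79 = (-18 - 2676) + 79 = -2694 + 79 = -2615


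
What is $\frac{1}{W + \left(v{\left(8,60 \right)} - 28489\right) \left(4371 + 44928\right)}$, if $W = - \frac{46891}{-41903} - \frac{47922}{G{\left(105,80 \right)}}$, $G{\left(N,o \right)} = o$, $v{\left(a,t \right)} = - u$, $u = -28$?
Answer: $- \frac{1676120}{2351763028186823} \approx -7.1271 \cdot 10^{-10}$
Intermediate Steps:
$v{\left(a,t \right)} = 28$ ($v{\left(a,t \right)} = \left(-1\right) \left(-28\right) = 28$)
$W = - \frac{1002162143}{1676120}$ ($W = - \frac{46891}{-41903} - \frac{47922}{80} = \left(-46891\right) \left(- \frac{1}{41903}\right) - \frac{23961}{40} = \frac{46891}{41903} - \frac{23961}{40} = - \frac{1002162143}{1676120} \approx -597.91$)
$\frac{1}{W + \left(v{\left(8,60 \right)} - 28489\right) \left(4371 + 44928\right)} = \frac{1}{- \frac{1002162143}{1676120} + \left(28 - 28489\right) \left(4371 + 44928\right)} = \frac{1}{- \frac{1002162143}{1676120} - 1403098839} = \frac{1}{- \frac{2351763028186823}{1676120}} = - \frac{1676120}{2351763028186823}$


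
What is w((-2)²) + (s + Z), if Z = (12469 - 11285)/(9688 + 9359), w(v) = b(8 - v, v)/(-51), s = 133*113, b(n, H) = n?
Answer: 1622123301/107933 ≈ 15029.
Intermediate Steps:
s = 15029
w(v) = -8/51 + v/51 (w(v) = (8 - v)/(-51) = (8 - v)*(-1/51) = -8/51 + v/51)
Z = 1184/19047 ≈ 0.062162
w((-2)²) + (s + Z) = (-8/51 + (1/51)*(-2)²) + (15029 + 1184/19047) = (-8/51 + (1/51)*4) + 286258547/19047 = (-8/51 + 4/51) + 286258547/19047 = -4/51 + 286258547/19047 = 1622123301/107933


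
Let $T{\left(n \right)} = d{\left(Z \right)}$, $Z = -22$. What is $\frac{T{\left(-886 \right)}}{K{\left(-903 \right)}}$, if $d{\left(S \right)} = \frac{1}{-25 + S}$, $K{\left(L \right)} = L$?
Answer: $\frac{1}{42441} \approx 2.3562 \cdot 10^{-5}$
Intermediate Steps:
$T{\left(n \right)} = - \frac{1}{47}$ ($T{\left(n \right)} = \frac{1}{-25 - 22} = \frac{1}{-47} = - \frac{1}{47}$)
$\frac{T{\left(-886 \right)}}{K{\left(-903 \right)}} = - \frac{1}{47 \left(-903\right)} = \left(- \frac{1}{47}\right) \left(- \frac{1}{903}\right) = \frac{1}{42441}$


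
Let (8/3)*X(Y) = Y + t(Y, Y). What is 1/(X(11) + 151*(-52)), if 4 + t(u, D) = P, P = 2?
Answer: -8/62789 ≈ -0.00012741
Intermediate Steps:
t(u, D) = -2 (t(u, D) = -4 + 2 = -2)
X(Y) = -¾ + 3*Y/8 (X(Y) = 3*(Y - 2)/8 = 3*(-2 + Y)/8 = -¾ + 3*Y/8)
1/(X(11) + 151*(-52)) = 1/((-¾ + (3/8)*11) + 151*(-52)) = 1/((-¾ + 33/8) - 7852) = 1/(27/8 - 7852) = 1/(-62789/8) = -8/62789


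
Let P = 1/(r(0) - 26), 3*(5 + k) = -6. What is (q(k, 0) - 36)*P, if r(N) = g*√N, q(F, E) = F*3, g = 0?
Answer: 57/26 ≈ 2.1923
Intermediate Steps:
k = -7 (k = -5 + (⅓)*(-6) = -5 - 2 = -7)
q(F, E) = 3*F
r(N) = 0 (r(N) = 0*√N = 0)
P = -1/26 (P = 1/(0 - 26) = 1/(-26) = -1/26 ≈ -0.038462)
(q(k, 0) - 36)*P = (3*(-7) - 36)*(-1/26) = (-21 - 36)*(-1/26) = -57*(-1/26) = 57/26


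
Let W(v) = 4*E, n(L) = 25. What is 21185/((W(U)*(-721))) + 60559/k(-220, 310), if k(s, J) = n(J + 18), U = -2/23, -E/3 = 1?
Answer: 524486093/216300 ≈ 2424.8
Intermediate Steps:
E = -3 (E = -3*1 = -3)
U = -2/23 (U = -2*1/23 = -2/23 ≈ -0.086957)
k(s, J) = 25
W(v) = -12 (W(v) = 4*(-3) = -12)
21185/((W(U)*(-721))) + 60559/k(-220, 310) = 21185/((-12*(-721))) + 60559/25 = 21185/8652 + 60559*(1/25) = 21185*(1/8652) + 60559/25 = 21185/8652 + 60559/25 = 524486093/216300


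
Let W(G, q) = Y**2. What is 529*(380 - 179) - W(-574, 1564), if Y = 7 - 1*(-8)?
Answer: 106104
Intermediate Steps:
Y = 15 (Y = 7 + 8 = 15)
W(G, q) = 225 (W(G, q) = 15**2 = 225)
529*(380 - 179) - W(-574, 1564) = 529*(380 - 179) - 1*225 = 529*201 - 225 = 106329 - 225 = 106104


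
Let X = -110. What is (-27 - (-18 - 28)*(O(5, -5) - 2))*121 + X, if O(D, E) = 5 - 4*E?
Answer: 124641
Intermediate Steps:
(-27 - (-18 - 28)*(O(5, -5) - 2))*121 + X = (-27 - (-18 - 28)*((5 - 4*(-5)) - 2))*121 - 110 = (-27 - (-46)*((5 + 20) - 2))*121 - 110 = (-27 - (-46)*(25 - 2))*121 - 110 = (-27 - (-46)*23)*121 - 110 = (-27 - 1*(-1058))*121 - 110 = (-27 + 1058)*121 - 110 = 1031*121 - 110 = 124751 - 110 = 124641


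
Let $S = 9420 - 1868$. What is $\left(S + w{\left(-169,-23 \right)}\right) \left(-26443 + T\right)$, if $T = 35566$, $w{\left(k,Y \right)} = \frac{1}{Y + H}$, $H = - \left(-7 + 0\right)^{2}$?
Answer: $\frac{1653522463}{24} \approx 6.8897 \cdot 10^{7}$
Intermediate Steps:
$H = -49$ ($H = - \left(-7\right)^{2} = \left(-1\right) 49 = -49$)
$w{\left(k,Y \right)} = \frac{1}{-49 + Y}$ ($w{\left(k,Y \right)} = \frac{1}{Y - 49} = \frac{1}{-49 + Y}$)
$S = 7552$ ($S = 9420 - 1868 = 7552$)
$\left(S + w{\left(-169,-23 \right)}\right) \left(-26443 + T\right) = \left(7552 + \frac{1}{-49 - 23}\right) \left(-26443 + 35566\right) = \left(7552 + \frac{1}{-72}\right) 9123 = \left(7552 - \frac{1}{72}\right) 9123 = \frac{543743}{72} \cdot 9123 = \frac{1653522463}{24}$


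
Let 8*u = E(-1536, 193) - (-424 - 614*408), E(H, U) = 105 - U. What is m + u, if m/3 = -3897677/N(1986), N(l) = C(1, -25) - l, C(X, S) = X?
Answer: 73934691/1985 ≈ 37247.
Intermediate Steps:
N(l) = 1 - l
m = 11693031/1985 (m = 3*(-3897677/(1 - 1*1986)) = 3*(-3897677/(1 - 1986)) = 3*(-3897677/(-1985)) = 3*(-3897677*(-1/1985)) = 3*(3897677/1985) = 11693031/1985 ≈ 5890.7)
u = 31356 (u = ((105 - 1*193) - (-424 - 614*408))/8 = ((105 - 193) - (-424 - 250512))/8 = (-88 - 1*(-250936))/8 = (-88 + 250936)/8 = (⅛)*250848 = 31356)
m + u = 11693031/1985 + 31356 = 73934691/1985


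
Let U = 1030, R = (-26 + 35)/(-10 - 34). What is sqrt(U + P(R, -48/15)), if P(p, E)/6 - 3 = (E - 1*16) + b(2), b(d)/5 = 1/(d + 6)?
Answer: sqrt(93655)/10 ≈ 30.603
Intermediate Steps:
R = -9/44 (R = 9/(-44) = 9*(-1/44) = -9/44 ≈ -0.20455)
b(d) = 5/(6 + d) (b(d) = 5/(d + 6) = 5/(6 + d))
P(p, E) = -297/4 + 6*E (P(p, E) = 18 + 6*((E - 1*16) + 5/(6 + 2)) = 18 + 6*((E - 16) + 5/8) = 18 + 6*((-16 + E) + 5*(1/8)) = 18 + 6*((-16 + E) + 5/8) = 18 + 6*(-123/8 + E) = 18 + (-369/4 + 6*E) = -297/4 + 6*E)
sqrt(U + P(R, -48/15)) = sqrt(1030 + (-297/4 + 6*(-48/15))) = sqrt(1030 + (-297/4 + 6*(-48*1/15))) = sqrt(1030 + (-297/4 + 6*(-16/5))) = sqrt(1030 + (-297/4 - 96/5)) = sqrt(1030 - 1869/20) = sqrt(18731/20) = sqrt(93655)/10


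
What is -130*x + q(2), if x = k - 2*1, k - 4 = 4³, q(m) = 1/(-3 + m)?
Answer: -8581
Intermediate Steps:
k = 68 (k = 4 + 4³ = 4 + 64 = 68)
x = 66 (x = 68 - 2*1 = 68 - 2 = 66)
-130*x + q(2) = -130*66 + 1/(-3 + 2) = -8580 + 1/(-1) = -8580 - 1 = -8581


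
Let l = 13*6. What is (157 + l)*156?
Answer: 36660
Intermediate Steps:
l = 78
(157 + l)*156 = (157 + 78)*156 = 235*156 = 36660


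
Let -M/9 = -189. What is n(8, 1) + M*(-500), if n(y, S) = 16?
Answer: -850484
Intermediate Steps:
M = 1701 (M = -9*(-189) = 1701)
n(8, 1) + M*(-500) = 16 + 1701*(-500) = 16 - 850500 = -850484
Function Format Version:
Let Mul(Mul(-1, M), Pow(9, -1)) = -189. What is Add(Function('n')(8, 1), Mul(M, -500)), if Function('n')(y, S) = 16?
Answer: -850484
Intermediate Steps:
M = 1701 (M = Mul(-9, -189) = 1701)
Add(Function('n')(8, 1), Mul(M, -500)) = Add(16, Mul(1701, -500)) = Add(16, -850500) = -850484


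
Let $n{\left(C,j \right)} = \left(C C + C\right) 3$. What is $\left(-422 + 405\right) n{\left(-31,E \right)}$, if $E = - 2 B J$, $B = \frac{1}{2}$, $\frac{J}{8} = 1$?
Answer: $-47430$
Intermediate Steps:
$J = 8$ ($J = 8 \cdot 1 = 8$)
$B = \frac{1}{2} \approx 0.5$
$E = -8$ ($E = \left(-2\right) \frac{1}{2} \cdot 8 = \left(-1\right) 8 = -8$)
$n{\left(C,j \right)} = 3 C + 3 C^{2}$ ($n{\left(C,j \right)} = \left(C^{2} + C\right) 3 = \left(C + C^{2}\right) 3 = 3 C + 3 C^{2}$)
$\left(-422 + 405\right) n{\left(-31,E \right)} = \left(-422 + 405\right) 3 \left(-31\right) \left(1 - 31\right) = - 17 \cdot 3 \left(-31\right) \left(-30\right) = \left(-17\right) 2790 = -47430$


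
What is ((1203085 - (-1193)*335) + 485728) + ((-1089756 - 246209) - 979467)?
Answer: -226964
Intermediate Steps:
((1203085 - (-1193)*335) + 485728) + ((-1089756 - 246209) - 979467) = ((1203085 - 1*(-399655)) + 485728) + (-1335965 - 979467) = ((1203085 + 399655) + 485728) - 2315432 = (1602740 + 485728) - 2315432 = 2088468 - 2315432 = -226964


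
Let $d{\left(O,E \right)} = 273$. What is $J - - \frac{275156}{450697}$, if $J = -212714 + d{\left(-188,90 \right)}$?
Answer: $- \frac{95746246221}{450697} \approx -2.1244 \cdot 10^{5}$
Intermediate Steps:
$J = -212441$ ($J = -212714 + 273 = -212441$)
$J - - \frac{275156}{450697} = -212441 - - \frac{275156}{450697} = -212441 + \frac{275156}{450697} = - \frac{95746246221}{450697}$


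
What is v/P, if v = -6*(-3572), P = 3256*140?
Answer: 2679/56980 ≈ 0.047017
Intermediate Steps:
P = 455840
v = 21432
v/P = 21432/455840 = 21432*(1/455840) = 2679/56980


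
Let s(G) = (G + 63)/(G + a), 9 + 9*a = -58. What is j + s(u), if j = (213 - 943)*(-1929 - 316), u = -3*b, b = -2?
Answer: 21304429/13 ≈ 1.6388e+6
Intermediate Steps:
a = -67/9 (a = -1 + (⅑)*(-58) = -1 - 58/9 = -67/9 ≈ -7.4444)
u = 6 (u = -3*(-2) = 6)
s(G) = (63 + G)/(-67/9 + G) (s(G) = (G + 63)/(G - 67/9) = (63 + G)/(-67/9 + G))
j = 1638850 (j = -730*(-2245) = 1638850)
j + s(u) = 1638850 + 9*(63 + 6)/(-67 + 9*6) = 1638850 + 9*69/(-67 + 54) = 1638850 + 9*69/(-13) = 1638850 + 9*(-1/13)*69 = 1638850 - 621/13 = 21304429/13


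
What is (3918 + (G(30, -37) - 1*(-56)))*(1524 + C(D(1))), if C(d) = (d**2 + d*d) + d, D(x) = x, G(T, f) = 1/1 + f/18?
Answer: 36400117/6 ≈ 6.0667e+6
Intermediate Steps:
G(T, f) = 1 + f/18 (G(T, f) = 1*1 + f*(1/18) = 1 + f/18)
C(d) = d + 2*d**2 (C(d) = (d**2 + d**2) + d = 2*d**2 + d = d + 2*d**2)
(3918 + (G(30, -37) - 1*(-56)))*(1524 + C(D(1))) = (3918 + ((1 + (1/18)*(-37)) - 1*(-56)))*(1524 + 1*(1 + 2*1)) = (3918 + ((1 - 37/18) + 56))*(1524 + 1*(1 + 2)) = (3918 + (-19/18 + 56))*(1524 + 1*3) = (3918 + 989/18)*(1524 + 3) = (71513/18)*1527 = 36400117/6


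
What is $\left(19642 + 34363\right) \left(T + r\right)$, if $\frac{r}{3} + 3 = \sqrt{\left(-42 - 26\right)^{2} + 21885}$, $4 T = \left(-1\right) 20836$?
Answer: $-281798090 + 1134105 \sqrt{541} \approx -2.5542 \cdot 10^{8}$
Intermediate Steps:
$T = -5209$ ($T = \frac{\left(-1\right) 20836}{4} = \frac{1}{4} \left(-20836\right) = -5209$)
$r = -9 + 21 \sqrt{541}$ ($r = -9 + 3 \sqrt{\left(-42 - 26\right)^{2} + 21885} = -9 + 3 \sqrt{\left(-68\right)^{2} + 21885} = -9 + 3 \sqrt{4624 + 21885} = -9 + 3 \sqrt{26509} = -9 + 3 \cdot 7 \sqrt{541} = -9 + 21 \sqrt{541} \approx 479.45$)
$\left(19642 + 34363\right) \left(T + r\right) = \left(19642 + 34363\right) \left(-5209 - \left(9 - 21 \sqrt{541}\right)\right) = 54005 \left(-5218 + 21 \sqrt{541}\right) = -281798090 + 1134105 \sqrt{541}$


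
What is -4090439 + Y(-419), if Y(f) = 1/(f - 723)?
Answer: -4671281339/1142 ≈ -4.0904e+6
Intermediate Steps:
Y(f) = 1/(-723 + f)
-4090439 + Y(-419) = -4090439 + 1/(-723 - 419) = -4090439 + 1/(-1142) = -4090439 - 1/1142 = -4671281339/1142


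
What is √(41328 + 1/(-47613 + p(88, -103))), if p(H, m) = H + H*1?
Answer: √92999115903395/47437 ≈ 203.29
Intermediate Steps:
p(H, m) = 2*H (p(H, m) = H + H = 2*H)
√(41328 + 1/(-47613 + p(88, -103))) = √(41328 + 1/(-47613 + 2*88)) = √(41328 + 1/(-47613 + 176)) = √(41328 + 1/(-47437)) = √(41328 - 1/47437) = √(1960476335/47437) = √92999115903395/47437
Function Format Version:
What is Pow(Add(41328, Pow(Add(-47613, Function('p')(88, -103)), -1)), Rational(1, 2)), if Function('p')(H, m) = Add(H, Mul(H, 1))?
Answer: Mul(Rational(1, 47437), Pow(92999115903395, Rational(1, 2))) ≈ 203.29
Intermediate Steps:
Function('p')(H, m) = Mul(2, H) (Function('p')(H, m) = Add(H, H) = Mul(2, H))
Pow(Add(41328, Pow(Add(-47613, Function('p')(88, -103)), -1)), Rational(1, 2)) = Pow(Add(41328, Pow(Add(-47613, Mul(2, 88)), -1)), Rational(1, 2)) = Pow(Add(41328, Pow(Add(-47613, 176), -1)), Rational(1, 2)) = Pow(Add(41328, Pow(-47437, -1)), Rational(1, 2)) = Pow(Add(41328, Rational(-1, 47437)), Rational(1, 2)) = Pow(Rational(1960476335, 47437), Rational(1, 2)) = Mul(Rational(1, 47437), Pow(92999115903395, Rational(1, 2)))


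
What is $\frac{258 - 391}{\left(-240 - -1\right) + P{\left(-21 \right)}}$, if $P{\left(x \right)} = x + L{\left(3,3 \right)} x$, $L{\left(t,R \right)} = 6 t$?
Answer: $\frac{133}{638} \approx 0.20846$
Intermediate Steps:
$P{\left(x \right)} = 19 x$ ($P{\left(x \right)} = x + 6 \cdot 3 x = x + 18 x = 19 x$)
$\frac{258 - 391}{\left(-240 - -1\right) + P{\left(-21 \right)}} = \frac{258 - 391}{\left(-240 - -1\right) + 19 \left(-21\right)} = \frac{258 - 391}{\left(-240 + 1\right) - 399} = \frac{258 - 391}{-239 - 399} = - \frac{133}{-638} = \left(-133\right) \left(- \frac{1}{638}\right) = \frac{133}{638}$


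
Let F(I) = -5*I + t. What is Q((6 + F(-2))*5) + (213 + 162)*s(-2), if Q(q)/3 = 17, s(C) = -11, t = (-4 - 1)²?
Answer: -4074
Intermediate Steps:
t = 25 (t = (-5)² = 25)
F(I) = 25 - 5*I (F(I) = -5*I + 25 = 25 - 5*I)
Q(q) = 51 (Q(q) = 3*17 = 51)
Q((6 + F(-2))*5) + (213 + 162)*s(-2) = 51 + (213 + 162)*(-11) = 51 + 375*(-11) = 51 - 4125 = -4074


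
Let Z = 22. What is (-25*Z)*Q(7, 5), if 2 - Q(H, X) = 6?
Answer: 2200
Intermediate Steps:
Q(H, X) = -4 (Q(H, X) = 2 - 1*6 = 2 - 6 = -4)
(-25*Z)*Q(7, 5) = -25*22*(-4) = -550*(-4) = 2200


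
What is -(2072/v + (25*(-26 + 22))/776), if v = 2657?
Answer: -335543/515458 ≈ -0.65096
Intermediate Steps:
-(2072/v + (25*(-26 + 22))/776) = -(2072/2657 + (25*(-26 + 22))/776) = -(2072*(1/2657) + (25*(-4))*(1/776)) = -(2072/2657 - 100*1/776) = -(2072/2657 - 25/194) = -1*335543/515458 = -335543/515458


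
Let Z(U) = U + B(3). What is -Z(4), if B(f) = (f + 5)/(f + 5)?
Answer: -5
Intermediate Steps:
B(f) = 1 (B(f) = (5 + f)/(5 + f) = 1)
Z(U) = 1 + U (Z(U) = U + 1 = 1 + U)
-Z(4) = -(1 + 4) = -1*5 = -5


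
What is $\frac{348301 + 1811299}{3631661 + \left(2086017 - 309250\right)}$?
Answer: $\frac{539900}{1352107} \approx 0.3993$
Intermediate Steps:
$\frac{348301 + 1811299}{3631661 + \left(2086017 - 309250\right)} = \frac{2159600}{3631661 + \left(2086017 - 309250\right)} = \frac{2159600}{3631661 + 1776767} = \frac{2159600}{5408428} = 2159600 \cdot \frac{1}{5408428} = \frac{539900}{1352107}$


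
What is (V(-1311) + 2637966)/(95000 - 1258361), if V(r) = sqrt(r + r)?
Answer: -879322/387787 - I*sqrt(2622)/1163361 ≈ -2.2675 - 4.4015e-5*I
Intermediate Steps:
V(r) = sqrt(2)*sqrt(r) (V(r) = sqrt(2*r) = sqrt(2)*sqrt(r))
(V(-1311) + 2637966)/(95000 - 1258361) = (sqrt(2)*sqrt(-1311) + 2637966)/(95000 - 1258361) = (sqrt(2)*(I*sqrt(1311)) + 2637966)/(-1163361) = (I*sqrt(2622) + 2637966)*(-1/1163361) = (2637966 + I*sqrt(2622))*(-1/1163361) = -879322/387787 - I*sqrt(2622)/1163361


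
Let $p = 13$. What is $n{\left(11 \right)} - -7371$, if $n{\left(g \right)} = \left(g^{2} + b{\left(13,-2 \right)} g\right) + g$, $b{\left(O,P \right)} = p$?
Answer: $7646$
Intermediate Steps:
$b{\left(O,P \right)} = 13$
$n{\left(g \right)} = g^{2} + 14 g$ ($n{\left(g \right)} = \left(g^{2} + 13 g\right) + g = g^{2} + 14 g$)
$n{\left(11 \right)} - -7371 = 11 \left(14 + 11\right) - -7371 = 11 \cdot 25 + 7371 = 275 + 7371 = 7646$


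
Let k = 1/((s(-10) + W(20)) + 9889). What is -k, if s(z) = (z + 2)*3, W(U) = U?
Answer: -1/9885 ≈ -0.00010116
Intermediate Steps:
s(z) = 6 + 3*z (s(z) = (2 + z)*3 = 6 + 3*z)
k = 1/9885 (k = 1/(((6 + 3*(-10)) + 20) + 9889) = 1/(((6 - 30) + 20) + 9889) = 1/((-24 + 20) + 9889) = 1/(-4 + 9889) = 1/9885 ≈ 0.00010116)
-k = -1*1/9885 = -1/9885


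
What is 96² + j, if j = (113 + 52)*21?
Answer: 12681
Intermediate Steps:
j = 3465 (j = 165*21 = 3465)
96² + j = 96² + 3465 = 9216 + 3465 = 12681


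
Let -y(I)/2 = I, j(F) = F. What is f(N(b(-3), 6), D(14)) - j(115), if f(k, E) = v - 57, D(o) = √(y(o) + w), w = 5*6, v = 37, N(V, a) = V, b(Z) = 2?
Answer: -135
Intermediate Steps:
w = 30
y(I) = -2*I
D(o) = √(30 - 2*o) (D(o) = √(-2*o + 30) = √(30 - 2*o))
f(k, E) = -20 (f(k, E) = 37 - 57 = -20)
f(N(b(-3), 6), D(14)) - j(115) = -20 - 1*115 = -20 - 115 = -135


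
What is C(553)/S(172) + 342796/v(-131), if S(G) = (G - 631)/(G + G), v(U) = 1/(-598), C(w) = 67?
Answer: -94091354720/459 ≈ -2.0499e+8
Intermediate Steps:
v(U) = -1/598
S(G) = (-631 + G)/(2*G) (S(G) = (-631 + G)/((2*G)) = (-631 + G)*(1/(2*G)) = (-631 + G)/(2*G))
C(553)/S(172) + 342796/v(-131) = 67/(((1/2)*(-631 + 172)/172)) + 342796/(-1/598) = 67/(((1/2)*(1/172)*(-459))) + 342796*(-598) = 67/(-459/344) - 204992008 = 67*(-344/459) - 204992008 = -23048/459 - 204992008 = -94091354720/459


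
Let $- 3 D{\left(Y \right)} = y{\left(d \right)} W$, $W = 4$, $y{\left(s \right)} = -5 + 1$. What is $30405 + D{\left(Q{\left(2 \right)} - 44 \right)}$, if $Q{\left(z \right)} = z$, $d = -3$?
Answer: $\frac{91231}{3} \approx 30410.0$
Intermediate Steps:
$y{\left(s \right)} = -4$
$D{\left(Y \right)} = \frac{16}{3}$ ($D{\left(Y \right)} = - \frac{\left(-4\right) 4}{3} = \left(- \frac{1}{3}\right) \left(-16\right) = \frac{16}{3}$)
$30405 + D{\left(Q{\left(2 \right)} - 44 \right)} = 30405 + \frac{16}{3} = \frac{91231}{3}$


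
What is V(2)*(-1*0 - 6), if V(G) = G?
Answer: -12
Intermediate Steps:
V(2)*(-1*0 - 6) = 2*(-1*0 - 6) = 2*(0 - 6) = 2*(-6) = -12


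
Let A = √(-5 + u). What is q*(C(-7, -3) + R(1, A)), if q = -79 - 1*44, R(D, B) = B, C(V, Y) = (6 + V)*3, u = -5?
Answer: 369 - 123*I*√10 ≈ 369.0 - 388.96*I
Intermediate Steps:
C(V, Y) = 18 + 3*V
A = I*√10 (A = √(-5 - 5) = √(-10) = I*√10 ≈ 3.1623*I)
q = -123 (q = -79 - 44 = -123)
q*(C(-7, -3) + R(1, A)) = -123*((18 + 3*(-7)) + I*√10) = -123*((18 - 21) + I*√10) = -123*(-3 + I*√10) = 369 - 123*I*√10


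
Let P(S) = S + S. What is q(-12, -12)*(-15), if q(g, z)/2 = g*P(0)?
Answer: 0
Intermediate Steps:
P(S) = 2*S
q(g, z) = 0 (q(g, z) = 2*(g*(2*0)) = 2*(g*0) = 2*0 = 0)
q(-12, -12)*(-15) = 0*(-15) = 0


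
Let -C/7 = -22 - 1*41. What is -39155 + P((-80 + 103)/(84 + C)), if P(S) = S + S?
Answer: -20556329/525 ≈ -39155.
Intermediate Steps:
C = 441 (C = -7*(-22 - 1*41) = -7*(-22 - 41) = -7*(-63) = 441)
P(S) = 2*S
-39155 + P((-80 + 103)/(84 + C)) = -39155 + 2*((-80 + 103)/(84 + 441)) = -39155 + 2*(23/525) = -39155 + 46/525 = -20556329/525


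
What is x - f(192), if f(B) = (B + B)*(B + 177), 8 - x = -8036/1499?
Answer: -212382276/1499 ≈ -1.4168e+5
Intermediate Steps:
x = 20028/1499 (x = 8 - (-8036)/1499 = 8 - 1*(-8036/1499) = 8 + 8036/1499 = 20028/1499 ≈ 13.361)
f(B) = 2*B*(177 + B) (f(B) = (2*B)*(177 + B) = 2*B*(177 + B))
x - f(192) = 20028/1499 - 2*192*(177 + 192) = 20028/1499 - 2*192*369 = 20028/1499 - 1*141696 = 20028/1499 - 141696 = -212382276/1499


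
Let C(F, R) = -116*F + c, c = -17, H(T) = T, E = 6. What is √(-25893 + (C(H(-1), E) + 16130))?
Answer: 8*I*√151 ≈ 98.306*I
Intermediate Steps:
C(F, R) = -17 - 116*F (C(F, R) = -116*F - 17 = -17 - 116*F)
√(-25893 + (C(H(-1), E) + 16130)) = √(-25893 + ((-17 - 116*(-1)) + 16130)) = √(-25893 + ((-17 + 116) + 16130)) = √(-25893 + (99 + 16130)) = √(-25893 + 16229) = √(-9664) = 8*I*√151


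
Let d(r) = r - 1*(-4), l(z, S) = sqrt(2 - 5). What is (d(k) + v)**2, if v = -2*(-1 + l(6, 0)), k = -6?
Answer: -12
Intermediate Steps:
l(z, S) = I*sqrt(3) (l(z, S) = sqrt(-3) = I*sqrt(3))
d(r) = 4 + r (d(r) = r + 4 = 4 + r)
v = 2 - 2*I*sqrt(3) (v = -2*(-1 + I*sqrt(3)) = 2 - 2*I*sqrt(3) ≈ 2.0 - 3.4641*I)
(d(k) + v)**2 = ((4 - 6) + (2 - 2*I*sqrt(3)))**2 = (-2 + (2 - 2*I*sqrt(3)))**2 = (-2*I*sqrt(3))**2 = -12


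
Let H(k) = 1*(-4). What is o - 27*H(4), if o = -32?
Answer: 76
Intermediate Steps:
H(k) = -4
o - 27*H(4) = -32 - 27*(-4) = -32 + 108 = 76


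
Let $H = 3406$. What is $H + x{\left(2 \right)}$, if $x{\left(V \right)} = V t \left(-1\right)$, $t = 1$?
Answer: $3404$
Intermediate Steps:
$x{\left(V \right)} = - V$ ($x{\left(V \right)} = V 1 \left(-1\right) = V \left(-1\right) = - V$)
$H + x{\left(2 \right)} = 3406 - 2 = 3404$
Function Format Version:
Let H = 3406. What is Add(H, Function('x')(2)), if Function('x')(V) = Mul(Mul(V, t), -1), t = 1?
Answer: 3404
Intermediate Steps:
Function('x')(V) = Mul(-1, V) (Function('x')(V) = Mul(Mul(V, 1), -1) = Mul(V, -1) = Mul(-1, V))
Add(H, Function('x')(2)) = Add(3406, Mul(-1, 2)) = Add(3406, -2) = 3404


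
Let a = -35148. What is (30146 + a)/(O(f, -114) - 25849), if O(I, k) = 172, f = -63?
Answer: 5002/25677 ≈ 0.19480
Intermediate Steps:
(30146 + a)/(O(f, -114) - 25849) = (30146 - 35148)/(172 - 25849) = -5002/(-25677) = -5002*(-1/25677) = 5002/25677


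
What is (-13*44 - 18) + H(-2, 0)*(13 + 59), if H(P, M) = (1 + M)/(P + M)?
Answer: -626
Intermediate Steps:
H(P, M) = (1 + M)/(M + P)
(-13*44 - 18) + H(-2, 0)*(13 + 59) = (-13*44 - 18) + ((1 + 0)/(0 - 2))*(13 + 59) = (-572 - 18) + (1/(-2))*72 = -590 - ½*1*72 = -590 - ½*72 = -590 - 36 = -626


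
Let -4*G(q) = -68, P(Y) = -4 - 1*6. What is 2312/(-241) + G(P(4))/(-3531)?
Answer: -8167769/850971 ≈ -9.5982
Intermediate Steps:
P(Y) = -10 (P(Y) = -4 - 6 = -10)
G(q) = 17 (G(q) = -1/4*(-68) = 17)
2312/(-241) + G(P(4))/(-3531) = 2312/(-241) + 17/(-3531) = 2312*(-1/241) + 17*(-1/3531) = -2312/241 - 17/3531 = -8167769/850971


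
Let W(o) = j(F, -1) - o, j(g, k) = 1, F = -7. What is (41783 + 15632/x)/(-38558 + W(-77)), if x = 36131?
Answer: -301935441/278064176 ≈ -1.0858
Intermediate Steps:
W(o) = 1 - o
(41783 + 15632/x)/(-38558 + W(-77)) = (41783 + 15632/36131)/(-38558 + (1 - 1*(-77))) = (41783 + 15632*(1/36131))/(-38558 + (1 + 77)) = (41783 + 15632/36131)/(-38558 + 78) = (1509677205/36131)/(-38480) = (1509677205/36131)*(-1/38480) = -301935441/278064176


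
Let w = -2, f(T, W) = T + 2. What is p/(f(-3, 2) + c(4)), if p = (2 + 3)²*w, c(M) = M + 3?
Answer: -25/3 ≈ -8.3333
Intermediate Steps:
f(T, W) = 2 + T
c(M) = 3 + M
p = -50 (p = (2 + 3)²*(-2) = 5²*(-2) = 25*(-2) = -50)
p/(f(-3, 2) + c(4)) = -50/((2 - 3) + (3 + 4)) = -50/(-1 + 7) = -50/6 = -50*⅙ = -25/3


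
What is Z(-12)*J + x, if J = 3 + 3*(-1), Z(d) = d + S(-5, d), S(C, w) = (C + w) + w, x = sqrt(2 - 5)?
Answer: I*sqrt(3) ≈ 1.732*I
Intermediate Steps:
x = I*sqrt(3) (x = sqrt(-3) = I*sqrt(3) ≈ 1.732*I)
S(C, w) = C + 2*w
Z(d) = -5 + 3*d (Z(d) = d + (-5 + 2*d) = -5 + 3*d)
J = 0 (J = 3 - 3 = 0)
Z(-12)*J + x = (-5 + 3*(-12))*0 + I*sqrt(3) = (-5 - 36)*0 + I*sqrt(3) = -41*0 + I*sqrt(3) = 0 + I*sqrt(3) = I*sqrt(3)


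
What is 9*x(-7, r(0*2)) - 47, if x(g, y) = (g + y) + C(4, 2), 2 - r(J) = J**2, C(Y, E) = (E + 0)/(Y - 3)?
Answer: -74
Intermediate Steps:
C(Y, E) = E/(-3 + Y)
r(J) = 2 - J**2
x(g, y) = 2 + g + y (x(g, y) = (g + y) + 2/(-3 + 4) = (g + y) + 2/1 = (g + y) + 2*1 = (g + y) + 2 = 2 + g + y)
9*x(-7, r(0*2)) - 47 = 9*(2 - 7 + (2 - (0*2)**2)) - 47 = 9*(2 - 7 + (2 - 1*0**2)) - 47 = 9*(2 - 7 + (2 - 1*0)) - 47 = 9*(2 - 7 + (2 + 0)) - 47 = 9*(2 - 7 + 2) - 47 = 9*(-3) - 47 = -27 - 47 = -74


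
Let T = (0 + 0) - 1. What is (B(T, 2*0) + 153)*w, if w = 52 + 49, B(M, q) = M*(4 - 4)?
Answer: 15453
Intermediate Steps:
T = -1 (T = 0 - 1 = -1)
B(M, q) = 0 (B(M, q) = M*0 = 0)
w = 101
(B(T, 2*0) + 153)*w = (0 + 153)*101 = 153*101 = 15453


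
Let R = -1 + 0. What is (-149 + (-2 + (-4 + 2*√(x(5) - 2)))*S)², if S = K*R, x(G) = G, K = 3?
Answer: 17269 + 1572*√3 ≈ 19992.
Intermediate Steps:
R = -1
S = -3 (S = 3*(-1) = -3)
(-149 + (-2 + (-4 + 2*√(x(5) - 2)))*S)² = (-149 + (-2 + (-4 + 2*√(5 - 2)))*(-3))² = (-149 + (-2 + (-4 + 2*√3))*(-3))² = (-149 + (-6 + 2*√3)*(-3))² = (-149 + (18 - 6*√3))² = (-131 - 6*√3)²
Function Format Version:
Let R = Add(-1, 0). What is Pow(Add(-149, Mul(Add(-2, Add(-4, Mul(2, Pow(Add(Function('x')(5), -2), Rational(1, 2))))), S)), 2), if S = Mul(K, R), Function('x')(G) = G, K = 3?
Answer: Add(17269, Mul(1572, Pow(3, Rational(1, 2)))) ≈ 19992.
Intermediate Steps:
R = -1
S = -3 (S = Mul(3, -1) = -3)
Pow(Add(-149, Mul(Add(-2, Add(-4, Mul(2, Pow(Add(Function('x')(5), -2), Rational(1, 2))))), S)), 2) = Pow(Add(-149, Mul(Add(-2, Add(-4, Mul(2, Pow(Add(5, -2), Rational(1, 2))))), -3)), 2) = Pow(Add(-149, Mul(Add(-2, Add(-4, Mul(2, Pow(3, Rational(1, 2))))), -3)), 2) = Pow(Add(-149, Mul(Add(-6, Mul(2, Pow(3, Rational(1, 2)))), -3)), 2) = Pow(Add(-149, Add(18, Mul(-6, Pow(3, Rational(1, 2))))), 2) = Pow(Add(-131, Mul(-6, Pow(3, Rational(1, 2)))), 2)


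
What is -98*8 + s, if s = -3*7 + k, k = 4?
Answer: -801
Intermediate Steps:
s = -17 (s = -3*7 + 4 = -21 + 4 = -17)
-98*8 + s = -98*8 - 17 = -784 - 17 = -801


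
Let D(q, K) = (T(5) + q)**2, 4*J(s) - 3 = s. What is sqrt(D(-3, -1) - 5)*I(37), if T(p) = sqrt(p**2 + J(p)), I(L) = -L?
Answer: -37*sqrt(31 - 18*sqrt(3)) ≈ -15.563*I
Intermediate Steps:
J(s) = 3/4 + s/4
T(p) = sqrt(3/4 + p**2 + p/4) (T(p) = sqrt(p**2 + (3/4 + p/4)) = sqrt(3/4 + p**2 + p/4))
D(q, K) = (q + 3*sqrt(3))**2 (D(q, K) = (sqrt(3 + 5 + 4*5**2)/2 + q)**2 = (sqrt(3 + 5 + 4*25)/2 + q)**2 = (sqrt(3 + 5 + 100)/2 + q)**2 = (sqrt(108)/2 + q)**2 = ((6*sqrt(3))/2 + q)**2 = (3*sqrt(3) + q)**2 = (q + 3*sqrt(3))**2)
sqrt(D(-3, -1) - 5)*I(37) = sqrt((-3 + 3*sqrt(3))**2 - 5)*(-1*37) = sqrt(-5 + (-3 + 3*sqrt(3))**2)*(-37) = -37*sqrt(-5 + (-3 + 3*sqrt(3))**2)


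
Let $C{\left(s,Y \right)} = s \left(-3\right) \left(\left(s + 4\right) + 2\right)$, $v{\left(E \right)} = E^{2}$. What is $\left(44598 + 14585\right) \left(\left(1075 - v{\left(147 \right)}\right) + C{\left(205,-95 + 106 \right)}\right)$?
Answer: $-8895145717$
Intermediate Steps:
$C{\left(s,Y \right)} = - 3 s \left(6 + s\right)$ ($C{\left(s,Y \right)} = - 3 s \left(\left(4 + s\right) + 2\right) = - 3 s \left(6 + s\right)$)
$\left(44598 + 14585\right) \left(\left(1075 - v{\left(147 \right)}\right) + C{\left(205,-95 + 106 \right)}\right) = \left(44598 + 14585\right) \left(\left(1075 - 147^{2}\right) - 615 \left(6 + 205\right)\right) = 59183 \left(\left(1075 - 21609\right) - 615 \cdot 211\right) = 59183 \left(\left(1075 - 21609\right) - 129765\right) = 59183 \left(-20534 - 129765\right) = 59183 \left(-150299\right) = -8895145717$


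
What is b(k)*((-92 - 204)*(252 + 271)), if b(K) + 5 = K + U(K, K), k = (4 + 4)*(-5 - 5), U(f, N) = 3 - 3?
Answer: 13158680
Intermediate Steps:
U(f, N) = 0
k = -80 (k = 8*(-10) = -80)
b(K) = -5 + K (b(K) = -5 + (K + 0) = -5 + K)
b(k)*((-92 - 204)*(252 + 271)) = (-5 - 80)*((-92 - 204)*(252 + 271)) = -(-25160)*523 = -85*(-154808) = 13158680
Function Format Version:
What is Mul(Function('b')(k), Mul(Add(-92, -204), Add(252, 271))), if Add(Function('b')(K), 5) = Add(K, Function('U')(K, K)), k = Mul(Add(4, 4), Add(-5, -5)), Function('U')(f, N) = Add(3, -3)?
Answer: 13158680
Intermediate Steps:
Function('U')(f, N) = 0
k = -80 (k = Mul(8, -10) = -80)
Function('b')(K) = Add(-5, K) (Function('b')(K) = Add(-5, Add(K, 0)) = Add(-5, K))
Mul(Function('b')(k), Mul(Add(-92, -204), Add(252, 271))) = Mul(Add(-5, -80), Mul(Add(-92, -204), Add(252, 271))) = Mul(-85, Mul(-296, 523)) = Mul(-85, -154808) = 13158680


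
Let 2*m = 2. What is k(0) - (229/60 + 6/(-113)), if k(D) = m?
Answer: -18737/6780 ≈ -2.7636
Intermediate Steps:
m = 1 (m = (½)*2 = 1)
k(D) = 1
k(0) - (229/60 + 6/(-113)) = 1 - (229/60 + 6/(-113)) = 1 - (229*(1/60) + 6*(-1/113)) = 1 - (229/60 - 6/113) = 1 - 1*25517/6780 = 1 - 25517/6780 = -18737/6780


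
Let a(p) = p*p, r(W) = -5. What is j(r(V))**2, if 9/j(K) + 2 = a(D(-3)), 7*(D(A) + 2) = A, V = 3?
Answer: 194481/36481 ≈ 5.3310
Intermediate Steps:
D(A) = -2 + A/7
a(p) = p**2
j(K) = 441/191 (j(K) = 9/(-2 + (-2 + (1/7)*(-3))**2) = 9/(-2 + (-2 - 3/7)**2) = 9/(-2 + (-17/7)**2) = 9/(-2 + 289/49) = 9/(191/49) = 9*(49/191) = 441/191)
j(r(V))**2 = (441/191)**2 = 194481/36481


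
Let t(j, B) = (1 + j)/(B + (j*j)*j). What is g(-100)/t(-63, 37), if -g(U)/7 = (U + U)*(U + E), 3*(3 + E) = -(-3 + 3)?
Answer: -18025721000/31 ≈ -5.8147e+8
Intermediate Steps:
E = -3 (E = -3 + (-(-3 + 3))/3 = -3 + (-1*0)/3 = -3 + (⅓)*0 = -3 + 0 = -3)
t(j, B) = (1 + j)/(B + j³) (t(j, B) = (1 + j)/(B + j²*j) = (1 + j)/(B + j³))
g(U) = -14*U*(-3 + U) (g(U) = -7*(U + U)*(U - 3) = -7*2*U*(-3 + U) = -14*U*(-3 + U))
g(-100)/t(-63, 37) = (14*(-100)*(3 - 1*(-100)))/(((1 - 63)/(37 + (-63)³))) = (14*(-100)*(3 + 100))/((-62/(37 - 250047))) = (14*(-100)*103)/((-62/(-250010))) = -144200/((-1/250010*(-62))) = -144200/31/125005 = -144200*125005/31 = -18025721000/31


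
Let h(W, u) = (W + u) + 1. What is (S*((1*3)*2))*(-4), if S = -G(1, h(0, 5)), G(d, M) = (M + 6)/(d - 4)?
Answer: -96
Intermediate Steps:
h(W, u) = 1 + W + u
G(d, M) = (6 + M)/(-4 + d)
S = 4 (S = -(6 + (1 + 0 + 5))/(-4 + 1) = -(6 + 6)/(-3) = -(-1)*12/3 = -1*(-4) = 4)
(S*((1*3)*2))*(-4) = (4*((1*3)*2))*(-4) = (4*(3*2))*(-4) = (4*6)*(-4) = 24*(-4) = -96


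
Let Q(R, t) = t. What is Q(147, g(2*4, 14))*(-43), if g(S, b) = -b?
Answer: 602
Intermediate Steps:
Q(147, g(2*4, 14))*(-43) = -1*14*(-43) = -14*(-43) = 602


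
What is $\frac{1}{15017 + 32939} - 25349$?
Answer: $- \frac{1215636643}{47956} \approx -25349.0$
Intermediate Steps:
$\frac{1}{15017 + 32939} - 25349 = \frac{1}{47956} - 25349 = - \frac{1215636643}{47956}$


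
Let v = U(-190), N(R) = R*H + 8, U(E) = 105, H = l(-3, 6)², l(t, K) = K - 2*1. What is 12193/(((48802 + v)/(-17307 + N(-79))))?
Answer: -226338659/48907 ≈ -4627.9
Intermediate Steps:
l(t, K) = -2 + K (l(t, K) = K - 2 = -2 + K)
H = 16 (H = (-2 + 6)² = 4² = 16)
N(R) = 8 + 16*R (N(R) = R*16 + 8 = 16*R + 8 = 8 + 16*R)
v = 105
12193/(((48802 + v)/(-17307 + N(-79)))) = 12193/(((48802 + 105)/(-17307 + (8 + 16*(-79))))) = 12193/((48907/(-17307 + (8 - 1264)))) = 12193/((48907/(-17307 - 1256))) = 12193/((48907/(-18563))) = 12193/((48907*(-1/18563))) = 12193/(-48907/18563) = 12193*(-18563/48907) = -226338659/48907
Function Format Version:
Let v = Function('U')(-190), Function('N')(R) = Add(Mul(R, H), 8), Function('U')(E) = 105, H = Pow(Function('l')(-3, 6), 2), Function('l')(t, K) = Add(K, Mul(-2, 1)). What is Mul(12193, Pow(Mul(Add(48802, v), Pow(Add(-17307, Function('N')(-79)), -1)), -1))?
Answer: Rational(-226338659, 48907) ≈ -4627.9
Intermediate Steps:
Function('l')(t, K) = Add(-2, K) (Function('l')(t, K) = Add(K, -2) = Add(-2, K))
H = 16 (H = Pow(Add(-2, 6), 2) = Pow(4, 2) = 16)
Function('N')(R) = Add(8, Mul(16, R)) (Function('N')(R) = Add(Mul(R, 16), 8) = Add(Mul(16, R), 8) = Add(8, Mul(16, R)))
v = 105
Mul(12193, Pow(Mul(Add(48802, v), Pow(Add(-17307, Function('N')(-79)), -1)), -1)) = Mul(12193, Pow(Mul(Add(48802, 105), Pow(Add(-17307, Add(8, Mul(16, -79))), -1)), -1)) = Mul(12193, Pow(Mul(48907, Pow(Add(-17307, Add(8, -1264)), -1)), -1)) = Mul(12193, Pow(Mul(48907, Pow(Add(-17307, -1256), -1)), -1)) = Mul(12193, Pow(Mul(48907, Pow(-18563, -1)), -1)) = Mul(12193, Pow(Mul(48907, Rational(-1, 18563)), -1)) = Mul(12193, Pow(Rational(-48907, 18563), -1)) = Mul(12193, Rational(-18563, 48907)) = Rational(-226338659, 48907)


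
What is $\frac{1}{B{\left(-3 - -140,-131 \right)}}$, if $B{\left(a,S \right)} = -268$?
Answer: $- \frac{1}{268} \approx -0.0037313$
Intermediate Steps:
$\frac{1}{B{\left(-3 - -140,-131 \right)}} = \frac{1}{-268} = - \frac{1}{268}$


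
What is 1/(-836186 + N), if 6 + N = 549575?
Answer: -1/286617 ≈ -3.4890e-6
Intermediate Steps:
N = 549569 (N = -6 + 549575 = 549569)
1/(-836186 + N) = 1/(-836186 + 549569) = 1/(-286617) = -1/286617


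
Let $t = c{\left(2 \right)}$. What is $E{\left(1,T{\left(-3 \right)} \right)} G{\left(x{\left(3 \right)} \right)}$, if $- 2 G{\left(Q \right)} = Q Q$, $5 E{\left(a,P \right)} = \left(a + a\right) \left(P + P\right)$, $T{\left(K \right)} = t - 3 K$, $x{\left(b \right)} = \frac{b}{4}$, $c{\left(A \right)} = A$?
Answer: $- \frac{99}{40} \approx -2.475$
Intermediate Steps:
$t = 2$
$x{\left(b \right)} = \frac{b}{4}$ ($x{\left(b \right)} = b \frac{1}{4} = \frac{b}{4}$)
$T{\left(K \right)} = 2 - 3 K$
$E{\left(a,P \right)} = \frac{4 P a}{5}$ ($E{\left(a,P \right)} = \frac{\left(a + a\right) \left(P + P\right)}{5} = \frac{2 a 2 P}{5} = \frac{4 P a}{5}$)
$G{\left(Q \right)} = - \frac{Q^{2}}{2}$ ($G{\left(Q \right)} = - \frac{Q Q}{2} = - \frac{Q^{2}}{2}$)
$E{\left(1,T{\left(-3 \right)} \right)} G{\left(x{\left(3 \right)} \right)} = \frac{4}{5} \left(2 - -9\right) 1 \left(- \frac{\left(\frac{1}{4} \cdot 3\right)^{2}}{2}\right) = \frac{4}{5} \left(2 + 9\right) 1 \left(- \frac{\left(\frac{3}{4}\right)^{2}}{2}\right) = \frac{4}{5} \cdot 11 \cdot 1 \left(\left(- \frac{1}{2}\right) \frac{9}{16}\right) = \frac{44}{5} \left(- \frac{9}{32}\right) = - \frac{99}{40}$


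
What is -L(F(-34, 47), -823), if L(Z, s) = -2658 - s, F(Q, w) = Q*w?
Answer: 1835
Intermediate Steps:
-L(F(-34, 47), -823) = -(-2658 - 1*(-823)) = -(-2658 + 823) = -1*(-1835) = 1835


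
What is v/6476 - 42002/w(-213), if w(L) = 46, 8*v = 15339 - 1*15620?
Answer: -1088026271/1191584 ≈ -913.09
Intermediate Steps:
v = -281/8 (v = (15339 - 1*15620)/8 = (15339 - 15620)/8 = (⅛)*(-281) = -281/8 ≈ -35.125)
v/6476 - 42002/w(-213) = -281/8/6476 - 42002/46 = -281/8*1/6476 - 42002*1/46 = -281/51808 - 21001/23 = -1088026271/1191584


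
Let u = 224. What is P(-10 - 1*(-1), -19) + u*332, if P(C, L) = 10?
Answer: 74378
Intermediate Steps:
P(-10 - 1*(-1), -19) + u*332 = 10 + 224*332 = 10 + 74368 = 74378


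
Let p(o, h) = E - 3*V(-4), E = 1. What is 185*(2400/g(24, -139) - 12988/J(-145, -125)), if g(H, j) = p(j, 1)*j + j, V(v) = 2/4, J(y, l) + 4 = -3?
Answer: 327770420/973 ≈ 3.3687e+5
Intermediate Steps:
J(y, l) = -7 (J(y, l) = -4 - 3 = -7)
V(v) = ½ (V(v) = 2*(¼) = ½)
p(o, h) = -½ (p(o, h) = 1 - 3*½ = 1 - 3/2 = -½)
g(H, j) = j/2 (g(H, j) = -j/2 + j = j/2)
185*(2400/g(24, -139) - 12988/J(-145, -125)) = 185*(2400/(((½)*(-139))) - 12988/(-7)) = 185*(2400/(-139/2) - 12988*(-⅐)) = 185*(2400*(-2/139) + 12988/7) = 185*(-4800/139 + 12988/7) = 185*(1771732/973) = 327770420/973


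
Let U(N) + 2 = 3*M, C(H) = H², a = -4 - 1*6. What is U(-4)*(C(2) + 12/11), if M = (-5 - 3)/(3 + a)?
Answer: 80/11 ≈ 7.2727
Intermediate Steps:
a = -10 (a = -4 - 6 = -10)
M = 8/7 (M = (-5 - 3)/(3 - 10) = -8/(-7) = -8*(-⅐) = 8/7 ≈ 1.1429)
U(N) = 10/7 (U(N) = -2 + 3*(8/7) = -2 + 24/7 = 10/7)
U(-4)*(C(2) + 12/11) = 10*(2² + 12/11)/7 = 10*(4 + 12*(1/11))/7 = 10*(4 + 12/11)/7 = (10/7)*(56/11) = 80/11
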